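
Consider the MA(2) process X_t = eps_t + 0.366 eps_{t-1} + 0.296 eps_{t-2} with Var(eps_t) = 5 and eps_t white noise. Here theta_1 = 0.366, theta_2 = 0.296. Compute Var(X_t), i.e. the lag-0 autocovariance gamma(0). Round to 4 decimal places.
\gamma(0) = 6.1079

For an MA(q) process X_t = eps_t + sum_i theta_i eps_{t-i} with
Var(eps_t) = sigma^2, the variance is
  gamma(0) = sigma^2 * (1 + sum_i theta_i^2).
  sum_i theta_i^2 = (0.366)^2 + (0.296)^2 = 0.133956 + 0.087616 = 0.221572.
  gamma(0) = 5 * (1 + 0.221572) = 5 * 1.221572 = 6.10786, which rounds to 6.1079.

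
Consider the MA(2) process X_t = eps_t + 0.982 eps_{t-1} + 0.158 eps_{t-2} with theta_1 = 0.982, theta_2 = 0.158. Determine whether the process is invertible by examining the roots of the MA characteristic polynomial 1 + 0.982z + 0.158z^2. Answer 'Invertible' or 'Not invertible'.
\text{Invertible}

The MA(q) characteristic polynomial is P(z) = 1 + 0.982z + 0.158z^2.
Invertibility requires all roots to lie outside the unit circle, i.e. |z| > 1 for every root.
Set 1 + (0.982) z + (0.158) z^2 = 0, i.e. a z^2 + b z + c = 0 with a = 0.158, b = 0.982, c = 1.
Discriminant D = b^2 - 4ac = (0.982)^2 - 4*(0.158)*1 = 0.964324 - (0.632) = 0.332324.
D >= 0, so the roots are real: z = (-b +/- sqrt(D)) / (2a) = (-0.982 +/- 0.576475) / (0.316).
  z_1 = (-0.982 + 0.576475) / (0.316) = -1.2833,   |z_1| = 1.2833.
  z_2 = (-0.982 - 0.576475) / (0.316) = -4.9319,   |z_2| = 4.9319.
Moduli of all roots: 1.2833, 4.9319.
All moduli strictly greater than 1? Yes.
Verdict: Invertible.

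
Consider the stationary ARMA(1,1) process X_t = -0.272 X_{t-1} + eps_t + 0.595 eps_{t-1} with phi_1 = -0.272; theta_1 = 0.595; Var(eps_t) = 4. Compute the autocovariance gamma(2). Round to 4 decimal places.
\gamma(2) = -0.3181

Multiply the model equation by X_{t-k} and take expectations. With theta_0 = psi_0 = 1 and psi_j the MA(infinity) weights, this gives
  gamma(k) - sum_i phi_i gamma(k-i) = c_k,
  c_k = sigma^2 * sum_{j=k..q} theta_j psi_{j-k}   (c_k = 0 for k > q),
using gamma(-m) = gamma(m).
psi-weights needed (psi_j = theta_j + sum_i phi_i psi_{j-i}):
  psi_1 = theta_1 + phi_1 = 0.595 + (-0.272) = 0.323
Right-hand sides:
  c_0 = sigma^2 (1 + theta_1 psi_1) = 4 * (1 + (0.595)(0.323)) = 4 * 1.192185 = 4.76874
  c_1 = sigma^2 theta_1 = 4 * (0.595) = 2.38
  c_2 = 0
Equations for k = 0 and k = 1 (AR order 1):
  gamma(0) = phi_1 gamma(1) + c_0
  gamma(1) = phi_1 gamma(0) + c_1
Substituting the second into the first: gamma(0) (1 - phi_1^2) = c_0 + phi_1 c_1, so
  gamma(0) = (c_0 + phi_1 c_1) / (1 - phi_1^2) = (4.76874 + (-0.272)(2.38)) / (1 - (-0.272)^2) = 4.12138 / 0.926016 = 4.450657.
  gamma(1) = phi_1 gamma(0) + c_1 = (-0.272)(4.450657) + (2.38) = 1.169421.
For k = 2 (> q): gamma(2) = phi_1 gamma(1) = (-0.272)(1.169421) = -0.318083.
Therefore gamma(2) = -0.3181 (to 4 decimal places).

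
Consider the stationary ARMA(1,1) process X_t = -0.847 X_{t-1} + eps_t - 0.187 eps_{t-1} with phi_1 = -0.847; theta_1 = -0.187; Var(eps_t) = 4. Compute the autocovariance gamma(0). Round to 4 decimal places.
\gamma(0) = 19.1336

Multiply the model equation by X_{t-k} and take expectations. With theta_0 = psi_0 = 1 and psi_j the MA(infinity) weights, this gives
  gamma(k) - sum_i phi_i gamma(k-i) = c_k,
  c_k = sigma^2 * sum_{j=k..q} theta_j psi_{j-k}   (c_k = 0 for k > q),
using gamma(-m) = gamma(m).
psi-weights needed (psi_j = theta_j + sum_i phi_i psi_{j-i}):
  psi_1 = theta_1 + phi_1 = -0.187 + (-0.847) = -1.034
Right-hand sides:
  c_0 = sigma^2 (1 + theta_1 psi_1) = 4 * (1 + (-0.187)(-1.034)) = 4 * 1.193358 = 4.773432
  c_1 = sigma^2 theta_1 = 4 * (-0.187) = -0.748
  c_2 = 0
Equations for k = 0 and k = 1 (AR order 1):
  gamma(0) = phi_1 gamma(1) + c_0
  gamma(1) = phi_1 gamma(0) + c_1
Substituting the second into the first: gamma(0) (1 - phi_1^2) = c_0 + phi_1 c_1, so
  gamma(0) = (c_0 + phi_1 c_1) / (1 - phi_1^2) = (4.773432 + (-0.847)(-0.748)) / (1 - (-0.847)^2) = 5.406988 / 0.282591 = 19.133617.
Therefore gamma(0) = 19.1336 (to 4 decimal places).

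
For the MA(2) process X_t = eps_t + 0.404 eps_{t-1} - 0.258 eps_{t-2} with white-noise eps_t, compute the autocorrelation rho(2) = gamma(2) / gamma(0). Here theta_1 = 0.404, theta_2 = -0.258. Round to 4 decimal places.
\rho(2) = -0.2098

For an MA(q) process with theta_0 = 1, the autocovariance is
  gamma(k) = sigma^2 * sum_{i=0..q-k} theta_i * theta_{i+k},
and rho(k) = gamma(k) / gamma(0). Sigma^2 cancels.
  numerator   = (1)*(-0.258) = -0.258.
  denominator = (1)^2 + (0.404)^2 + (-0.258)^2 = 1.22978.
  rho(2) = -0.258 / 1.22978 = -0.2098.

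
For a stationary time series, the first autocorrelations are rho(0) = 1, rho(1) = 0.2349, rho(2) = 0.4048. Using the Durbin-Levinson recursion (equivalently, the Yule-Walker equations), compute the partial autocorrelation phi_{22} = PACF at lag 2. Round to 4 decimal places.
\phi_{22} = 0.3700

The PACF at lag k is phi_{kk}, the last component of the solution
to the Yule-Walker system G_k phi = r_k where
  (G_k)_{ij} = rho(|i - j|), (r_k)_i = rho(i), i,j = 1..k.
Equivalently, Durbin-Levinson gives phi_{kk} iteratively:
  phi_{11} = rho(1)
  phi_{kk} = [rho(k) - sum_{j=1..k-1} phi_{k-1,j} rho(k-j)]
            / [1 - sum_{j=1..k-1} phi_{k-1,j} rho(j)],
  phi_{k,j} = phi_{k-1,j} - phi_{kk} phi_{k-1,k-j},  j = 1..k-1.
Step k = 1:
  phi_11 = rho(1) = 0.2349.
Step k = 2:
  phi_22 = [rho(2) - phi_11 rho(1)] / [1 - phi_11 rho(1)] = [0.4048 - (0.2349)(0.2349)] / [1 - (0.2349)(0.2349)]
         = 0.34962199 / 0.94482199 = 0.37.
Therefore phi_{22} = 0.3700.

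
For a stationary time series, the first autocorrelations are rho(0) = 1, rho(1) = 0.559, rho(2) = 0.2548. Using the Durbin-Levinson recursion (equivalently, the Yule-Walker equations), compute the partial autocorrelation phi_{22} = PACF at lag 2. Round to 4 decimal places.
\phi_{22} = -0.0839

The PACF at lag k is phi_{kk}, the last component of the solution
to the Yule-Walker system G_k phi = r_k where
  (G_k)_{ij} = rho(|i - j|), (r_k)_i = rho(i), i,j = 1..k.
Equivalently, Durbin-Levinson gives phi_{kk} iteratively:
  phi_{11} = rho(1)
  phi_{kk} = [rho(k) - sum_{j=1..k-1} phi_{k-1,j} rho(k-j)]
            / [1 - sum_{j=1..k-1} phi_{k-1,j} rho(j)],
  phi_{k,j} = phi_{k-1,j} - phi_{kk} phi_{k-1,k-j},  j = 1..k-1.
Step k = 1:
  phi_11 = rho(1) = 0.559.
Step k = 2:
  phi_22 = [rho(2) - phi_11 rho(1)] / [1 - phi_11 rho(1)] = [0.2548 - (0.559)(0.559)] / [1 - (0.559)(0.559)]
         = -0.057681 / 0.687519 = -0.0839.
Therefore phi_{22} = -0.0839.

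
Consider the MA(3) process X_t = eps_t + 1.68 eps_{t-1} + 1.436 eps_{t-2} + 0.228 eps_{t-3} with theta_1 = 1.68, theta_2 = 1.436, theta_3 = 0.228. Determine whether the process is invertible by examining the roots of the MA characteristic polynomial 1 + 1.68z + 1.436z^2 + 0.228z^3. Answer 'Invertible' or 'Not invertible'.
\text{Not invertible}

The MA(q) characteristic polynomial is P(z) = 1 + 1.68z + 1.436z^2 + 0.228z^3.
Invertibility requires all roots to lie outside the unit circle, i.e. |z| > 1 for every root.
Degree 3: look for a simple real root z0 first, then factor out (1 - z/z0) and solve the remaining quadratic.
Testing z0 = -5: P(-5) = 1 + (1.68)(-5) + (1.436)(-5)^2 + (0.228)(-5)^3
  = 1 + (-8.4) + (35.9) + (-28.5) = 0.  So z_0 = -5 is a root, |z_0| = 5.
Divide out the factor (1 + 0.2 z) = (1 - z/z0) (since 1/z0 = -0.2):
  P(z) = (1 + 0.2 z)(1 + (1.48) z + (1.14) z^2)
  [check: z-coef 1.48 - (-0.2) = 1.68; z^2-coef 1.14 - (-0.2)(1.48) = 1.436; z^3-coef -(-0.2)(1.14) = 0.228.]
Remaining roots from the quadratic factor 1 + (1.48) z + (1.14) z^2:
  Set 1 + (1.48) z + (1.14) z^2 = 0, i.e. a z^2 + b z + c = 0 with a = 1.14, b = 1.48, c = 1.
  Discriminant D = b^2 - 4ac = (1.48)^2 - 4*(1.14)*1 = 2.1904 - (4.56) = -2.3696.
  D < 0, so the roots are the complex-conjugate pair z = (-b +/- i sqrt(-D)) / (2a) = -0.6491 +/- 0.6752i.
  For a conjugate pair |z|^2 = z * conj(z) = (product of roots) = c/a = 1/(1.14) = 0.877193, so |z| = sqrt(0.877193) = 0.9366 for both roots.
Moduli of all roots: 5.0000, 0.9366, 0.9366.
All moduli strictly greater than 1? No.
Verdict: Not invertible.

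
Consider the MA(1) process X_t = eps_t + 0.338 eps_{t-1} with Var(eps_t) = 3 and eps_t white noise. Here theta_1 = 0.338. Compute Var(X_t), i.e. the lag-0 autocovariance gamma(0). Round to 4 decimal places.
\gamma(0) = 3.3427

For an MA(q) process X_t = eps_t + sum_i theta_i eps_{t-i} with
Var(eps_t) = sigma^2, the variance is
  gamma(0) = sigma^2 * (1 + sum_i theta_i^2).
  sum_i theta_i^2 = (0.338)^2 = 0.114244.
  gamma(0) = 3 * (1 + 0.114244) = 3 * 1.114244 = 3.342732, which rounds to 3.3427.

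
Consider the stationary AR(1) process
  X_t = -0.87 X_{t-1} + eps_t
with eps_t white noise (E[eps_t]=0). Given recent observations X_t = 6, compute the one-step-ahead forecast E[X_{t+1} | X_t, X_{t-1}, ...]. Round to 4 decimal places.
E[X_{t+1} \mid \mathcal F_t] = -5.2200

For an AR(p) model X_t = c + sum_i phi_i X_{t-i} + eps_t, the
one-step-ahead conditional mean is
  E[X_{t+1} | X_t, ...] = c + sum_i phi_i X_{t+1-i}.
Substitute known values:
  E[X_{t+1} | ...] = (-0.87) * (6)
                   = -5.2200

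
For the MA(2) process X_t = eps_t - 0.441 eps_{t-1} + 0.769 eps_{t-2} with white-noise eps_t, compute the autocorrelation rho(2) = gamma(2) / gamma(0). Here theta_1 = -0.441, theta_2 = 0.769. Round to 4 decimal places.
\rho(2) = 0.4306

For an MA(q) process with theta_0 = 1, the autocovariance is
  gamma(k) = sigma^2 * sum_{i=0..q-k} theta_i * theta_{i+k},
and rho(k) = gamma(k) / gamma(0). Sigma^2 cancels.
  numerator   = (1)*(0.769) = 0.769.
  denominator = (1)^2 + (-0.441)^2 + (0.769)^2 = 1.785842.
  rho(2) = 0.769 / 1.785842 = 0.4306.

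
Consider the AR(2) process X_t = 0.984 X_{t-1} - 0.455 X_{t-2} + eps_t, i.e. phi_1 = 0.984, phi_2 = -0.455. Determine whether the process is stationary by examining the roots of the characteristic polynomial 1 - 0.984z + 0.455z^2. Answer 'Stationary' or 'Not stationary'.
\text{Stationary}

The AR(p) characteristic polynomial is P(z) = 1 - 0.984z + 0.455z^2.
Stationarity requires all roots to lie outside the unit circle, i.e. |z| > 1 for every root.
Set 1 + (-0.984) z + (0.455) z^2 = 0, i.e. a z^2 + b z + c = 0 with a = 0.455, b = -0.984, c = 1.
Discriminant D = b^2 - 4ac = (-0.984)^2 - 4*(0.455)*1 = 0.968256 - (1.82) = -0.851744.
D < 0, so the roots are the complex-conjugate pair z = (-b +/- i sqrt(-D)) / (2a) = 1.0813 +/- 1.0142i.
For a conjugate pair |z|^2 = z * conj(z) = (product of roots) = c/a = 1/(0.455) = 2.197802, so |z| = sqrt(2.197802) = 1.4825 for both roots.
Moduli of all roots: 1.4825, 1.4825.
All moduli strictly greater than 1? Yes.
Verdict: Stationary.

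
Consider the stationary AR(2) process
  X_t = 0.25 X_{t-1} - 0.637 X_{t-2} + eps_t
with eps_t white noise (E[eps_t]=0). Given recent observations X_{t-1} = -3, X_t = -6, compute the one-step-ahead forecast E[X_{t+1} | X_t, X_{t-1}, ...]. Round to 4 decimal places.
E[X_{t+1} \mid \mathcal F_t] = 0.4110

For an AR(p) model X_t = c + sum_i phi_i X_{t-i} + eps_t, the
one-step-ahead conditional mean is
  E[X_{t+1} | X_t, ...] = c + sum_i phi_i X_{t+1-i}.
Substitute known values:
  E[X_{t+1} | ...] = (0.25) * (-6) + (-0.637) * (-3)
                   = 0.4110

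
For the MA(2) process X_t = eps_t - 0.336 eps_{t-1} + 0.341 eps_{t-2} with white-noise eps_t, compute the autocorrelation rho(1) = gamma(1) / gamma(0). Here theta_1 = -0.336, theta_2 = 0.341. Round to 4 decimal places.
\rho(1) = -0.3666

For an MA(q) process with theta_0 = 1, the autocovariance is
  gamma(k) = sigma^2 * sum_{i=0..q-k} theta_i * theta_{i+k},
and rho(k) = gamma(k) / gamma(0). Sigma^2 cancels.
  numerator   = (1)*(-0.336) + (-0.336)*(0.341) = -0.450576.
  denominator = (1)^2 + (-0.336)^2 + (0.341)^2 = 1.229177.
  rho(1) = -0.450576 / 1.229177 = -0.3666.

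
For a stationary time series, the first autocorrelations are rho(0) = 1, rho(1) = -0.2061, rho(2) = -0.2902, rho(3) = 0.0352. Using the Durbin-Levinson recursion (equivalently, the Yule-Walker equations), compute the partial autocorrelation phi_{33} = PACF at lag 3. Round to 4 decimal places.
\phi_{33} = -0.1390

The PACF at lag k is phi_{kk}, the last component of the solution
to the Yule-Walker system G_k phi = r_k where
  (G_k)_{ij} = rho(|i - j|), (r_k)_i = rho(i), i,j = 1..k.
Equivalently, Durbin-Levinson gives phi_{kk} iteratively:
  phi_{11} = rho(1)
  phi_{kk} = [rho(k) - sum_{j=1..k-1} phi_{k-1,j} rho(k-j)]
            / [1 - sum_{j=1..k-1} phi_{k-1,j} rho(j)],
  phi_{k,j} = phi_{k-1,j} - phi_{kk} phi_{k-1,k-j},  j = 1..k-1.
Step k = 1:
  phi_11 = rho(1) = -0.2061.
Step k = 2:
  phi_22 = [rho(2) - phi_11 rho(1)] / [1 - phi_11 rho(1)] = [-0.2902 - (-0.2061)(-0.2061)] / [1 - (-0.2061)(-0.2061)]
         = -0.33267721 / 0.95752279 = -0.347435.
  Update: phi_21 = phi_11 - phi_22 phi_11 = -0.2061 - (-0.347435)(-0.2061) = -0.277706.
Step k = 3:
  phi_33 = [rho(3) - phi_21 rho(2) - phi_22 rho(1)] / [1 - phi_21 rho(1) - phi_22 rho(2)]
    numerator   = 0.0352 - (-0.277706)(-0.2902) - (-0.347435)(-0.2061) = -0.11699681
    denominator = 1 - (-0.277706)(-0.2061) - (-0.347435)(-0.2902) = 0.84193899
  phi_33 = -0.11699681 / 0.84193899 = -0.139.
Therefore phi_{33} = -0.1390.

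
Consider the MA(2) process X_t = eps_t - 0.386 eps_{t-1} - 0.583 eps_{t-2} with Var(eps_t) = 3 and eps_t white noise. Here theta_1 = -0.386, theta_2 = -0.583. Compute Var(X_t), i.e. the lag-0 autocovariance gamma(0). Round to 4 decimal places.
\gamma(0) = 4.4667

For an MA(q) process X_t = eps_t + sum_i theta_i eps_{t-i} with
Var(eps_t) = sigma^2, the variance is
  gamma(0) = sigma^2 * (1 + sum_i theta_i^2).
  sum_i theta_i^2 = (-0.386)^2 + (-0.583)^2 = 0.148996 + 0.339889 = 0.488885.
  gamma(0) = 3 * (1 + 0.488885) = 3 * 1.488885 = 4.466655, which rounds to 4.4667.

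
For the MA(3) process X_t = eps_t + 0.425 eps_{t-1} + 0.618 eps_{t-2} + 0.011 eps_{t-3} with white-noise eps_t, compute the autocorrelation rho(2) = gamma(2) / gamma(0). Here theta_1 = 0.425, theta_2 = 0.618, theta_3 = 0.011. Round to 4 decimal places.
\rho(2) = 0.3985

For an MA(q) process with theta_0 = 1, the autocovariance is
  gamma(k) = sigma^2 * sum_{i=0..q-k} theta_i * theta_{i+k},
and rho(k) = gamma(k) / gamma(0). Sigma^2 cancels.
  numerator   = (1)*(0.618) + (0.425)*(0.011) = 0.622675.
  denominator = (1)^2 + (0.425)^2 + (0.618)^2 + (0.011)^2 = 1.56267.
  rho(2) = 0.622675 / 1.56267 = 0.3985.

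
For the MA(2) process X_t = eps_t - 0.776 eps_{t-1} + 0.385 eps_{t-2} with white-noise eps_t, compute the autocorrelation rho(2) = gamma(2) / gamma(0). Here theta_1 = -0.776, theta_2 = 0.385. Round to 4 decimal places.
\rho(2) = 0.2199

For an MA(q) process with theta_0 = 1, the autocovariance is
  gamma(k) = sigma^2 * sum_{i=0..q-k} theta_i * theta_{i+k},
and rho(k) = gamma(k) / gamma(0). Sigma^2 cancels.
  numerator   = (1)*(0.385) = 0.385.
  denominator = (1)^2 + (-0.776)^2 + (0.385)^2 = 1.750401.
  rho(2) = 0.385 / 1.750401 = 0.2199.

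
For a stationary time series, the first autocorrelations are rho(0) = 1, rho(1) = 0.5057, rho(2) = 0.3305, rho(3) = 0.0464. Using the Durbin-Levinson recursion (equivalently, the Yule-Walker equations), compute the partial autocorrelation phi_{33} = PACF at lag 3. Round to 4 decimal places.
\phi_{33} = -0.2100

The PACF at lag k is phi_{kk}, the last component of the solution
to the Yule-Walker system G_k phi = r_k where
  (G_k)_{ij} = rho(|i - j|), (r_k)_i = rho(i), i,j = 1..k.
Equivalently, Durbin-Levinson gives phi_{kk} iteratively:
  phi_{11} = rho(1)
  phi_{kk} = [rho(k) - sum_{j=1..k-1} phi_{k-1,j} rho(k-j)]
            / [1 - sum_{j=1..k-1} phi_{k-1,j} rho(j)],
  phi_{k,j} = phi_{k-1,j} - phi_{kk} phi_{k-1,k-j},  j = 1..k-1.
Step k = 1:
  phi_11 = rho(1) = 0.5057.
Step k = 2:
  phi_22 = [rho(2) - phi_11 rho(1)] / [1 - phi_11 rho(1)] = [0.3305 - (0.5057)(0.5057)] / [1 - (0.5057)(0.5057)]
         = 0.07476751 / 0.74426751 = 0.100458.
  Update: phi_21 = phi_11 - phi_22 phi_11 = 0.5057 - (0.100458)(0.5057) = 0.454898.
Step k = 3:
  phi_33 = [rho(3) - phi_21 rho(2) - phi_22 rho(1)] / [1 - phi_21 rho(1) - phi_22 rho(2)]
    numerator   = 0.0464 - (0.454898)(0.3305) - (0.100458)(0.5057) = -0.15474548
    denominator = 1 - (0.454898)(0.5057) - (0.100458)(0.3305) = 0.73675653
  phi_33 = -0.15474548 / 0.73675653 = -0.21.
Therefore phi_{33} = -0.2100.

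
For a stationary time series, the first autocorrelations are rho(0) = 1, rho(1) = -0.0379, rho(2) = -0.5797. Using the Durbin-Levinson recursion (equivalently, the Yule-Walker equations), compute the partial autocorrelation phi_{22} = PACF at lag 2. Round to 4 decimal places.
\phi_{22} = -0.5820

The PACF at lag k is phi_{kk}, the last component of the solution
to the Yule-Walker system G_k phi = r_k where
  (G_k)_{ij} = rho(|i - j|), (r_k)_i = rho(i), i,j = 1..k.
Equivalently, Durbin-Levinson gives phi_{kk} iteratively:
  phi_{11} = rho(1)
  phi_{kk} = [rho(k) - sum_{j=1..k-1} phi_{k-1,j} rho(k-j)]
            / [1 - sum_{j=1..k-1} phi_{k-1,j} rho(j)],
  phi_{k,j} = phi_{k-1,j} - phi_{kk} phi_{k-1,k-j},  j = 1..k-1.
Step k = 1:
  phi_11 = rho(1) = -0.0379.
Step k = 2:
  phi_22 = [rho(2) - phi_11 rho(1)] / [1 - phi_11 rho(1)] = [-0.5797 - (-0.0379)(-0.0379)] / [1 - (-0.0379)(-0.0379)]
         = -0.58113641 / 0.99856359 = -0.582.
Therefore phi_{22} = -0.5820.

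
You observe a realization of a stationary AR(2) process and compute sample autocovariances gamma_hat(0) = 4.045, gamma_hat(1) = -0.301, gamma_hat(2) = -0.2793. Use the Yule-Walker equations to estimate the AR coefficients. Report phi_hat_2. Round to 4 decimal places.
\hat\phi_{2} = -0.0750

The Yule-Walker equations for an AR(p) process read, in matrix form,
  Gamma_p phi = r_p,   with   (Gamma_p)_{ij} = gamma(|i - j|),
                       (r_p)_i = gamma(i),   i,j = 1..p.
Substitute the sample gammas (Toeplitz matrix and right-hand side of size 2):
  Gamma_p = [[4.045, -0.301], [-0.301, 4.045]]
  r_p     = [-0.301, -0.2793]
Written out:
  4.045 phi_1 - 0.301 phi_2 = -0.301
  -0.301 phi_1 + 4.045 phi_2 = -0.2793
Solve by Cramer's rule:
  det = gamma(0)^2 - gamma(1)^2 = (4.045)^2 - (-0.301)^2 = 16.362025 - 0.090601 = 16.271424
  phi_hat_1 = [gamma(1) gamma(0) - gamma(1) gamma(2)] / det = [(-0.301)(4.045) - (-0.301)(-0.2793)] / 16.271424 = -1.3016143 / 16.271424 = -0.08
  phi_hat_2 = [gamma(0) gamma(2) - gamma(1)^2] / det = [(4.045)(-0.2793) - (-0.301)^2] / 16.271424 = -1.2203695 / 16.271424 = -0.075
So phi_hat = [-0.0800, -0.0750].
Therefore phi_hat_2 = -0.0750.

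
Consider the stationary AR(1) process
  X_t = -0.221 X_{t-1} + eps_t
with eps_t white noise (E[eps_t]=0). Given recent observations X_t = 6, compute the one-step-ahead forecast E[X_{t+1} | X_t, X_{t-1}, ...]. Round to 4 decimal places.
E[X_{t+1} \mid \mathcal F_t] = -1.3260

For an AR(p) model X_t = c + sum_i phi_i X_{t-i} + eps_t, the
one-step-ahead conditional mean is
  E[X_{t+1} | X_t, ...] = c + sum_i phi_i X_{t+1-i}.
Substitute known values:
  E[X_{t+1} | ...] = (-0.221) * (6)
                   = -1.3260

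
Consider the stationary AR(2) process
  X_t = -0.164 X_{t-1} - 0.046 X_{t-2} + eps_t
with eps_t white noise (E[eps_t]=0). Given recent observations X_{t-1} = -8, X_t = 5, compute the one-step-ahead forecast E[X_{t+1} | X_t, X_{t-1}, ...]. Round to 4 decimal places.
E[X_{t+1} \mid \mathcal F_t] = -0.4520

For an AR(p) model X_t = c + sum_i phi_i X_{t-i} + eps_t, the
one-step-ahead conditional mean is
  E[X_{t+1} | X_t, ...] = c + sum_i phi_i X_{t+1-i}.
Substitute known values:
  E[X_{t+1} | ...] = (-0.164) * (5) + (-0.046) * (-8)
                   = -0.4520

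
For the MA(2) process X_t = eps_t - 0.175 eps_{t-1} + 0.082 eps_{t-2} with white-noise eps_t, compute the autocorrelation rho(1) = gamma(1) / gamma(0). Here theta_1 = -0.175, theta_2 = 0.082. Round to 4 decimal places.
\rho(1) = -0.1825

For an MA(q) process with theta_0 = 1, the autocovariance is
  gamma(k) = sigma^2 * sum_{i=0..q-k} theta_i * theta_{i+k},
and rho(k) = gamma(k) / gamma(0). Sigma^2 cancels.
  numerator   = (1)*(-0.175) + (-0.175)*(0.082) = -0.18935.
  denominator = (1)^2 + (-0.175)^2 + (0.082)^2 = 1.037349.
  rho(1) = -0.18935 / 1.037349 = -0.1825.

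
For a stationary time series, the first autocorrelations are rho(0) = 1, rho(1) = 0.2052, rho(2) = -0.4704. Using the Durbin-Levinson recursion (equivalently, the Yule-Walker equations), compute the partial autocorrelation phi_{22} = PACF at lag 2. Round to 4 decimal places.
\phi_{22} = -0.5350

The PACF at lag k is phi_{kk}, the last component of the solution
to the Yule-Walker system G_k phi = r_k where
  (G_k)_{ij} = rho(|i - j|), (r_k)_i = rho(i), i,j = 1..k.
Equivalently, Durbin-Levinson gives phi_{kk} iteratively:
  phi_{11} = rho(1)
  phi_{kk} = [rho(k) - sum_{j=1..k-1} phi_{k-1,j} rho(k-j)]
            / [1 - sum_{j=1..k-1} phi_{k-1,j} rho(j)],
  phi_{k,j} = phi_{k-1,j} - phi_{kk} phi_{k-1,k-j},  j = 1..k-1.
Step k = 1:
  phi_11 = rho(1) = 0.2052.
Step k = 2:
  phi_22 = [rho(2) - phi_11 rho(1)] / [1 - phi_11 rho(1)] = [-0.4704 - (0.2052)(0.2052)] / [1 - (0.2052)(0.2052)]
         = -0.51250704 / 0.95789296 = -0.535.
Therefore phi_{22} = -0.5350.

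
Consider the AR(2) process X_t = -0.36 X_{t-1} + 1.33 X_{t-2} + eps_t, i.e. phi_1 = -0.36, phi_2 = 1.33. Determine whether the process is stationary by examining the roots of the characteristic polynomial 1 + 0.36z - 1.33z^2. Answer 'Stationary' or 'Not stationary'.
\text{Not stationary}

The AR(p) characteristic polynomial is P(z) = 1 + 0.36z - 1.33z^2.
Stationarity requires all roots to lie outside the unit circle, i.e. |z| > 1 for every root.
Set 1 + (0.36) z + (-1.33) z^2 = 0, i.e. a z^2 + b z + c = 0 with a = -1.33, b = 0.36, c = 1.
Discriminant D = b^2 - 4ac = (0.36)^2 - 4*(-1.33)*1 = 0.1296 - (-5.32) = 5.4496.
D >= 0, so the roots are real: z = (-b +/- sqrt(D)) / (2a) = (-0.36 +/- 2.334438) / (-2.66).
  z_1 = (-0.36 + 2.334438) / (-2.66) = -0.7423,   |z_1| = 0.7423.
  z_2 = (-0.36 - 2.334438) / (-2.66) = 1.0129,   |z_2| = 1.0129.
Moduli of all roots: 0.7423, 1.0129.
All moduli strictly greater than 1? No.
Verdict: Not stationary.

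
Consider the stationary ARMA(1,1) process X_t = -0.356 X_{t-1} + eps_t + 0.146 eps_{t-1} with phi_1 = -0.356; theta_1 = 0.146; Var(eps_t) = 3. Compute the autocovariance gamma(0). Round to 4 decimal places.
\gamma(0) = 3.1515

Multiply the model equation by X_{t-k} and take expectations. With theta_0 = psi_0 = 1 and psi_j the MA(infinity) weights, this gives
  gamma(k) - sum_i phi_i gamma(k-i) = c_k,
  c_k = sigma^2 * sum_{j=k..q} theta_j psi_{j-k}   (c_k = 0 for k > q),
using gamma(-m) = gamma(m).
psi-weights needed (psi_j = theta_j + sum_i phi_i psi_{j-i}):
  psi_1 = theta_1 + phi_1 = 0.146 + (-0.356) = -0.21
Right-hand sides:
  c_0 = sigma^2 (1 + theta_1 psi_1) = 3 * (1 + (0.146)(-0.21)) = 3 * 0.96934 = 2.90802
  c_1 = sigma^2 theta_1 = 3 * (0.146) = 0.438
  c_2 = 0
Equations for k = 0 and k = 1 (AR order 1):
  gamma(0) = phi_1 gamma(1) + c_0
  gamma(1) = phi_1 gamma(0) + c_1
Substituting the second into the first: gamma(0) (1 - phi_1^2) = c_0 + phi_1 c_1, so
  gamma(0) = (c_0 + phi_1 c_1) / (1 - phi_1^2) = (2.90802 + (-0.356)(0.438)) / (1 - (-0.356)^2) = 2.752092 / 0.873264 = 3.151501.
Therefore gamma(0) = 3.1515 (to 4 decimal places).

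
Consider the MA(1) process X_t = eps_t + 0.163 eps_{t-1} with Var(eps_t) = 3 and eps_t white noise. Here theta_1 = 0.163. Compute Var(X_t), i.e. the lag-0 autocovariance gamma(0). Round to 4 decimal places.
\gamma(0) = 3.0797

For an MA(q) process X_t = eps_t + sum_i theta_i eps_{t-i} with
Var(eps_t) = sigma^2, the variance is
  gamma(0) = sigma^2 * (1 + sum_i theta_i^2).
  sum_i theta_i^2 = (0.163)^2 = 0.026569.
  gamma(0) = 3 * (1 + 0.026569) = 3 * 1.026569 = 3.079707, which rounds to 3.0797.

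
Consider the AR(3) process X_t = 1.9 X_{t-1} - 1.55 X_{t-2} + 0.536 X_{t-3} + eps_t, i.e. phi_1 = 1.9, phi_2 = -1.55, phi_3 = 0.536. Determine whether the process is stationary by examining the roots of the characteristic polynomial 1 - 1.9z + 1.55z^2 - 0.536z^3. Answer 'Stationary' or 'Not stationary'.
\text{Stationary}

The AR(p) characteristic polynomial is P(z) = 1 - 1.9z + 1.55z^2 - 0.536z^3.
Stationarity requires all roots to lie outside the unit circle, i.e. |z| > 1 for every root.
Degree 3: look for a simple real root z0 first, then factor out (1 - z/z0) and solve the remaining quadratic.
Testing z0 = 1.25: P(1.25) = 1 + (-1.9)(1.25) + (1.55)(1.25)^2 + (-0.536)(1.25)^3
  = 1 + (-2.375) + (2.421875) + (-1.046875) = 0.  So z_0 = 1.25 is a root, |z_0| = 1.25.
Divide out the factor (1 - 0.8 z) = (1 - z/z0) (since 1/z0 = 0.8):
  P(z) = (1 - 0.8 z)(1 + (-1.1) z + (0.67) z^2)
  [check: z-coef -1.1 - (0.8) = -1.9; z^2-coef 0.67 - (0.8)(-1.1) = 1.55; z^3-coef -(0.8)(0.67) = -0.536.]
Remaining roots from the quadratic factor 1 + (-1.1) z + (0.67) z^2:
  Set 1 + (-1.1) z + (0.67) z^2 = 0, i.e. a z^2 + b z + c = 0 with a = 0.67, b = -1.1, c = 1.
  Discriminant D = b^2 - 4ac = (-1.1)^2 - 4*(0.67)*1 = 1.21 - (2.68) = -1.47.
  D < 0, so the roots are the complex-conjugate pair z = (-b +/- i sqrt(-D)) / (2a) = 0.8209 +/- 0.9048i.
  For a conjugate pair |z|^2 = z * conj(z) = (product of roots) = c/a = 1/(0.67) = 1.492537, so |z| = sqrt(1.492537) = 1.2217 for both roots.
Moduli of all roots: 1.2500, 1.2217, 1.2217.
All moduli strictly greater than 1? Yes.
Verdict: Stationary.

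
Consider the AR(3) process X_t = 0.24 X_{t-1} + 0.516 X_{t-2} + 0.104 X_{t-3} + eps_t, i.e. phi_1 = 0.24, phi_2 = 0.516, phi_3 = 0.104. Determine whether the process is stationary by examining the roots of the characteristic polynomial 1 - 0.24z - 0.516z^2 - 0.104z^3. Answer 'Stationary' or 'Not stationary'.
\text{Stationary}

The AR(p) characteristic polynomial is P(z) = 1 - 0.24z - 0.516z^2 - 0.104z^3.
Stationarity requires all roots to lie outside the unit circle, i.e. |z| > 1 for every root.
Degree 3: look for a simple real root z0 first, then factor out (1 - z/z0) and solve the remaining quadratic.
Testing z0 = -2.5: P(-2.5) = 1 + (-0.24)(-2.5) + (-0.516)(-2.5)^2 + (-0.104)(-2.5)^3
  = 1 + (0.6) + (-3.225) + (1.625) = 0.  So z_0 = -2.5 is a root, |z_0| = 2.5.
Divide out the factor (1 + 0.4 z) = (1 - z/z0) (since 1/z0 = -0.4):
  P(z) = (1 + 0.4 z)(1 + (-0.64) z + (-0.26) z^2)
  [check: z-coef -0.64 - (-0.4) = -0.24; z^2-coef -0.26 - (-0.4)(-0.64) = -0.516; z^3-coef -(-0.4)(-0.26) = -0.104.]
Remaining roots from the quadratic factor 1 + (-0.64) z + (-0.26) z^2:
  Set 1 + (-0.64) z + (-0.26) z^2 = 0, i.e. a z^2 + b z + c = 0 with a = -0.26, b = -0.64, c = 1.
  Discriminant D = b^2 - 4ac = (-0.64)^2 - 4*(-0.26)*1 = 0.4096 - (-1.04) = 1.4496.
  D >= 0, so the roots are real: z = (-b +/- sqrt(D)) / (2a) = (0.64 +/- 1.203993) / (-0.52).
    z_1 = (0.64 + 1.203993) / (-0.52) = -3.5461,   |z_1| = 3.5461.
    z_2 = (0.64 - 1.203993) / (-0.52) = 1.0846,   |z_2| = 1.0846.
Moduli of all roots: 2.5000, 3.5461, 1.0846.
All moduli strictly greater than 1? Yes.
Verdict: Stationary.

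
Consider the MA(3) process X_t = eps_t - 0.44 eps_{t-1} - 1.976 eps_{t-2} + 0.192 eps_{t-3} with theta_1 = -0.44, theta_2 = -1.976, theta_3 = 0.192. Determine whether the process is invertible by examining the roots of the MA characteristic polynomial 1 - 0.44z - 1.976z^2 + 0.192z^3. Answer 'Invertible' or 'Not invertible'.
\text{Not invertible}

The MA(q) characteristic polynomial is P(z) = 1 - 0.44z - 1.976z^2 + 0.192z^3.
Invertibility requires all roots to lie outside the unit circle, i.e. |z| > 1 for every root.
Degree 3: look for a simple real root z0 first, then factor out (1 - z/z0) and solve the remaining quadratic.
Testing z0 = 0.625: P(0.625) = 1 + (-0.44)(0.625) + (-1.976)(0.625)^2 + (0.192)(0.625)^3
  = 1 + (-0.275) + (-0.771875) + (0.046875) = 0.  So z_0 = 0.625 is a root, |z_0| = 0.625.
Divide out the factor (1 - 1.6 z) = (1 - z/z0) (since 1/z0 = 1.6):
  P(z) = (1 - 1.6 z)(1 + (1.16) z + (-0.12) z^2)
  [check: z-coef 1.16 - (1.6) = -0.44; z^2-coef -0.12 - (1.6)(1.16) = -1.976; z^3-coef -(1.6)(-0.12) = 0.192.]
Remaining roots from the quadratic factor 1 + (1.16) z + (-0.12) z^2:
  Set 1 + (1.16) z + (-0.12) z^2 = 0, i.e. a z^2 + b z + c = 0 with a = -0.12, b = 1.16, c = 1.
  Discriminant D = b^2 - 4ac = (1.16)^2 - 4*(-0.12)*1 = 1.3456 - (-0.48) = 1.8256.
  D >= 0, so the roots are real: z = (-b +/- sqrt(D)) / (2a) = (-1.16 +/- 1.351148) / (-0.24).
    z_1 = (-1.16 + 1.351148) / (-0.24) = -0.7964,   |z_1| = 0.7964.
    z_2 = (-1.16 - 1.351148) / (-0.24) = 10.4631,   |z_2| = 10.4631.
Moduli of all roots: 0.6250, 0.7964, 10.4631.
All moduli strictly greater than 1? No.
Verdict: Not invertible.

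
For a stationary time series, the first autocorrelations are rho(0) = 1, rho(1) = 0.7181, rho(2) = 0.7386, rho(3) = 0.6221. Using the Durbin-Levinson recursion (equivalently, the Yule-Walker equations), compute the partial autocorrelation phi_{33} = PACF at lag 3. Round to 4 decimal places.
\phi_{33} = 0.0139

The PACF at lag k is phi_{kk}, the last component of the solution
to the Yule-Walker system G_k phi = r_k where
  (G_k)_{ij} = rho(|i - j|), (r_k)_i = rho(i), i,j = 1..k.
Equivalently, Durbin-Levinson gives phi_{kk} iteratively:
  phi_{11} = rho(1)
  phi_{kk} = [rho(k) - sum_{j=1..k-1} phi_{k-1,j} rho(k-j)]
            / [1 - sum_{j=1..k-1} phi_{k-1,j} rho(j)],
  phi_{k,j} = phi_{k-1,j} - phi_{kk} phi_{k-1,k-j},  j = 1..k-1.
Step k = 1:
  phi_11 = rho(1) = 0.7181.
Step k = 2:
  phi_22 = [rho(2) - phi_11 rho(1)] / [1 - phi_11 rho(1)] = [0.7386 - (0.7181)(0.7181)] / [1 - (0.7181)(0.7181)]
         = 0.22293239 / 0.48433239 = 0.460288.
  Update: phi_21 = phi_11 - phi_22 phi_11 = 0.7181 - (0.460288)(0.7181) = 0.387567.
Step k = 3:
  phi_33 = [rho(3) - phi_21 rho(2) - phi_22 rho(1)] / [1 - phi_21 rho(1) - phi_22 rho(2)]
    numerator   = 0.6221 - (0.387567)(0.7386) - (0.460288)(0.7181) = 0.00531006
    denominator = 1 - (0.387567)(0.7181) - (0.460288)(0.7386) = 0.38171928
  phi_33 = 0.00531006 / 0.38171928 = 0.0139.
Therefore phi_{33} = 0.0139.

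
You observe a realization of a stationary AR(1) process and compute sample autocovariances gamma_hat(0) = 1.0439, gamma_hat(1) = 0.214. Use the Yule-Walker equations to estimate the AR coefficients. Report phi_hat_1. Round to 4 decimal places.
\hat\phi_{1} = 0.2050

The Yule-Walker equations for an AR(p) process read, in matrix form,
  Gamma_p phi = r_p,   with   (Gamma_p)_{ij} = gamma(|i - j|),
                       (r_p)_i = gamma(i),   i,j = 1..p.
Substitute the sample gammas (Toeplitz matrix and right-hand side of size 1):
  Gamma_p = [[1.0439]]
  r_p     = [0.214]
With p = 1 this is the single equation gamma(0) phi_1 = gamma(1):
  phi_hat_1 = gamma(1) / gamma(0) = 0.214 / 1.0439 = 0.2050.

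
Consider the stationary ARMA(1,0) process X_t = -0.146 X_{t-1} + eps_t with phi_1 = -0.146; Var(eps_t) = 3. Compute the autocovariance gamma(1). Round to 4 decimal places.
\gamma(1) = -0.4475

Multiply the model equation by X_{t-k} and take expectations. With theta_0 = psi_0 = 1 and psi_j the MA(infinity) weights, this gives
  gamma(k) - sum_i phi_i gamma(k-i) = c_k,
  c_k = sigma^2 * sum_{j=k..q} theta_j psi_{j-k}   (c_k = 0 for k > q),
using gamma(-m) = gamma(m).
Pure AR (q = 0): c_0 = sigma^2 = 3, c_k = 0 for k >= 1.
Equations for k = 0 and k = 1 (AR order 1):
  gamma(0) = phi_1 gamma(1) + c_0
  gamma(1) = phi_1 gamma(0) + c_1
Substituting the second into the first: gamma(0) (1 - phi_1^2) = c_0 + phi_1 c_1, so
  gamma(0) = c_0 / (1 - phi_1^2) = 3 / (1 - (-0.146)^2) = 3 / 0.978684 = 3.065341.
  gamma(1) = phi_1 gamma(0) = (-0.146)(3.065341) = -0.44754.
Therefore gamma(1) = -0.4475 (to 4 decimal places).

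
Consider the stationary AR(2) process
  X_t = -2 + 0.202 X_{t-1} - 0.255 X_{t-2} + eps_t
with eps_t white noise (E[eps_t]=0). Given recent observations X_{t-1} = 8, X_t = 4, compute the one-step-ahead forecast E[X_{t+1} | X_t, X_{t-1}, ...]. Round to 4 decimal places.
E[X_{t+1} \mid \mathcal F_t] = -3.2320

For an AR(p) model X_t = c + sum_i phi_i X_{t-i} + eps_t, the
one-step-ahead conditional mean is
  E[X_{t+1} | X_t, ...] = c + sum_i phi_i X_{t+1-i}.
Substitute known values:
  E[X_{t+1} | ...] = -2 + (0.202) * (4) + (-0.255) * (8)
                   = -3.2320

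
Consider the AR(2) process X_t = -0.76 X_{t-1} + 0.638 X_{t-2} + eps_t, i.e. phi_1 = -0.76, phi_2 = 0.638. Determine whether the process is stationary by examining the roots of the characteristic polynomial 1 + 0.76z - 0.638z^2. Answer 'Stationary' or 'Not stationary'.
\text{Not stationary}

The AR(p) characteristic polynomial is P(z) = 1 + 0.76z - 0.638z^2.
Stationarity requires all roots to lie outside the unit circle, i.e. |z| > 1 for every root.
Set 1 + (0.76) z + (-0.638) z^2 = 0, i.e. a z^2 + b z + c = 0 with a = -0.638, b = 0.76, c = 1.
Discriminant D = b^2 - 4ac = (0.76)^2 - 4*(-0.638)*1 = 0.5776 - (-2.552) = 3.1296.
D >= 0, so the roots are real: z = (-b +/- sqrt(D)) / (2a) = (-0.76 +/- 1.769068) / (-1.276).
  z_1 = (-0.76 + 1.769068) / (-1.276) = -0.7908,   |z_1| = 0.7908.
  z_2 = (-0.76 - 1.769068) / (-1.276) = 1.982,   |z_2| = 1.982.
Moduli of all roots: 0.7908, 1.9820.
All moduli strictly greater than 1? No.
Verdict: Not stationary.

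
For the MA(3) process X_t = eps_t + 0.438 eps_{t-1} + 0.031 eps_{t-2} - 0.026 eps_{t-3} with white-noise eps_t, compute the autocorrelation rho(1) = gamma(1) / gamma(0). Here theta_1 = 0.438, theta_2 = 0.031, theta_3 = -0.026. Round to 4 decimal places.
\rho(1) = 0.3777

For an MA(q) process with theta_0 = 1, the autocovariance is
  gamma(k) = sigma^2 * sum_{i=0..q-k} theta_i * theta_{i+k},
and rho(k) = gamma(k) / gamma(0). Sigma^2 cancels.
  numerator   = (1)*(0.438) + (0.438)*(0.031) + (0.031)*(-0.026) = 0.450772.
  denominator = (1)^2 + (0.438)^2 + (0.031)^2 + (-0.026)^2 = 1.193481.
  rho(1) = 0.450772 / 1.193481 = 0.3777.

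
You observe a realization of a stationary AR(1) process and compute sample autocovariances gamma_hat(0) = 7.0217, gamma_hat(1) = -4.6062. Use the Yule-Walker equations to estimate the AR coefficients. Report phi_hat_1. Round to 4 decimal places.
\hat\phi_{1} = -0.6560

The Yule-Walker equations for an AR(p) process read, in matrix form,
  Gamma_p phi = r_p,   with   (Gamma_p)_{ij} = gamma(|i - j|),
                       (r_p)_i = gamma(i),   i,j = 1..p.
Substitute the sample gammas (Toeplitz matrix and right-hand side of size 1):
  Gamma_p = [[7.0217]]
  r_p     = [-4.6062]
With p = 1 this is the single equation gamma(0) phi_1 = gamma(1):
  phi_hat_1 = gamma(1) / gamma(0) = -4.6062 / 7.0217 = -0.6560.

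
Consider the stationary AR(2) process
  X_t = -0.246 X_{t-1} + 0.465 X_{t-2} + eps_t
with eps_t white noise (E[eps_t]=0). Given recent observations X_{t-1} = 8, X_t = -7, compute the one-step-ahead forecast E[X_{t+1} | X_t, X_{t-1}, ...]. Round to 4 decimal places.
E[X_{t+1} \mid \mathcal F_t] = 5.4420

For an AR(p) model X_t = c + sum_i phi_i X_{t-i} + eps_t, the
one-step-ahead conditional mean is
  E[X_{t+1} | X_t, ...] = c + sum_i phi_i X_{t+1-i}.
Substitute known values:
  E[X_{t+1} | ...] = (-0.246) * (-7) + (0.465) * (8)
                   = 5.4420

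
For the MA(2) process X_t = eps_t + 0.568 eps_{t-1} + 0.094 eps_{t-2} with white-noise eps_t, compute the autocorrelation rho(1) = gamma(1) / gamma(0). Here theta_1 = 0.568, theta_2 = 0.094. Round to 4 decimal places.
\rho(1) = 0.4667

For an MA(q) process with theta_0 = 1, the autocovariance is
  gamma(k) = sigma^2 * sum_{i=0..q-k} theta_i * theta_{i+k},
and rho(k) = gamma(k) / gamma(0). Sigma^2 cancels.
  numerator   = (1)*(0.568) + (0.568)*(0.094) = 0.621392.
  denominator = (1)^2 + (0.568)^2 + (0.094)^2 = 1.33146.
  rho(1) = 0.621392 / 1.33146 = 0.4667.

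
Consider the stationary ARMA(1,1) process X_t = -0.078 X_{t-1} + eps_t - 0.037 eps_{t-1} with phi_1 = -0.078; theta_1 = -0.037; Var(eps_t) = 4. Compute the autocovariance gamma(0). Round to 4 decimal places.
\gamma(0) = 4.0532

Multiply the model equation by X_{t-k} and take expectations. With theta_0 = psi_0 = 1 and psi_j the MA(infinity) weights, this gives
  gamma(k) - sum_i phi_i gamma(k-i) = c_k,
  c_k = sigma^2 * sum_{j=k..q} theta_j psi_{j-k}   (c_k = 0 for k > q),
using gamma(-m) = gamma(m).
psi-weights needed (psi_j = theta_j + sum_i phi_i psi_{j-i}):
  psi_1 = theta_1 + phi_1 = -0.037 + (-0.078) = -0.115
Right-hand sides:
  c_0 = sigma^2 (1 + theta_1 psi_1) = 4 * (1 + (-0.037)(-0.115)) = 4 * 1.004255 = 4.01702
  c_1 = sigma^2 theta_1 = 4 * (-0.037) = -0.148
  c_2 = 0
Equations for k = 0 and k = 1 (AR order 1):
  gamma(0) = phi_1 gamma(1) + c_0
  gamma(1) = phi_1 gamma(0) + c_1
Substituting the second into the first: gamma(0) (1 - phi_1^2) = c_0 + phi_1 c_1, so
  gamma(0) = (c_0 + phi_1 c_1) / (1 - phi_1^2) = (4.01702 + (-0.078)(-0.148)) / (1 - (-0.078)^2) = 4.028564 / 0.993916 = 4.053224.
Therefore gamma(0) = 4.0532 (to 4 decimal places).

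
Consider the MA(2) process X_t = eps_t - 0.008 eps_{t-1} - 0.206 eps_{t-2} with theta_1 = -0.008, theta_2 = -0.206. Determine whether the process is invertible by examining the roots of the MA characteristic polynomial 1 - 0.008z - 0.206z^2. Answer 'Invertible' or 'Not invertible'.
\text{Invertible}

The MA(q) characteristic polynomial is P(z) = 1 - 0.008z - 0.206z^2.
Invertibility requires all roots to lie outside the unit circle, i.e. |z| > 1 for every root.
Set 1 + (-0.008) z + (-0.206) z^2 = 0, i.e. a z^2 + b z + c = 0 with a = -0.206, b = -0.008, c = 1.
Discriminant D = b^2 - 4ac = (-0.008)^2 - 4*(-0.206)*1 = 0.000064 - (-0.824) = 0.824064.
D >= 0, so the roots are real: z = (-b +/- sqrt(D)) / (2a) = (0.008 +/- 0.90778) / (-0.412).
  z_1 = (0.008 + 0.90778) / (-0.412) = -2.2228,   |z_1| = 2.2228.
  z_2 = (0.008 - 0.90778) / (-0.412) = 2.1839,   |z_2| = 2.1839.
Moduli of all roots: 2.2228, 2.1839.
All moduli strictly greater than 1? Yes.
Verdict: Invertible.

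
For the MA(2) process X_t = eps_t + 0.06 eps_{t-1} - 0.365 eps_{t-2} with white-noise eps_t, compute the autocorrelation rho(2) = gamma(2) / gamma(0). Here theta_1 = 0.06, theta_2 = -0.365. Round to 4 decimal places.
\rho(2) = -0.3211

For an MA(q) process with theta_0 = 1, the autocovariance is
  gamma(k) = sigma^2 * sum_{i=0..q-k} theta_i * theta_{i+k},
and rho(k) = gamma(k) / gamma(0). Sigma^2 cancels.
  numerator   = (1)*(-0.365) = -0.365.
  denominator = (1)^2 + (0.06)^2 + (-0.365)^2 = 1.136825.
  rho(2) = -0.365 / 1.136825 = -0.3211.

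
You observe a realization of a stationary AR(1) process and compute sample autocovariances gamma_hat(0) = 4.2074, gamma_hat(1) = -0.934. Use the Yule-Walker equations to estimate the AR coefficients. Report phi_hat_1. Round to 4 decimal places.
\hat\phi_{1} = -0.2220

The Yule-Walker equations for an AR(p) process read, in matrix form,
  Gamma_p phi = r_p,   with   (Gamma_p)_{ij} = gamma(|i - j|),
                       (r_p)_i = gamma(i),   i,j = 1..p.
Substitute the sample gammas (Toeplitz matrix and right-hand side of size 1):
  Gamma_p = [[4.2074]]
  r_p     = [-0.934]
With p = 1 this is the single equation gamma(0) phi_1 = gamma(1):
  phi_hat_1 = gamma(1) / gamma(0) = -0.934 / 4.2074 = -0.2220.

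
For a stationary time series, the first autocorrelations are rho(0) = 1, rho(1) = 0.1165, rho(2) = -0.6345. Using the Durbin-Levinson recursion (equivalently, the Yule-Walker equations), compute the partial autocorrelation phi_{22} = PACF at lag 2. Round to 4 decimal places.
\phi_{22} = -0.6570

The PACF at lag k is phi_{kk}, the last component of the solution
to the Yule-Walker system G_k phi = r_k where
  (G_k)_{ij} = rho(|i - j|), (r_k)_i = rho(i), i,j = 1..k.
Equivalently, Durbin-Levinson gives phi_{kk} iteratively:
  phi_{11} = rho(1)
  phi_{kk} = [rho(k) - sum_{j=1..k-1} phi_{k-1,j} rho(k-j)]
            / [1 - sum_{j=1..k-1} phi_{k-1,j} rho(j)],
  phi_{k,j} = phi_{k-1,j} - phi_{kk} phi_{k-1,k-j},  j = 1..k-1.
Step k = 1:
  phi_11 = rho(1) = 0.1165.
Step k = 2:
  phi_22 = [rho(2) - phi_11 rho(1)] / [1 - phi_11 rho(1)] = [-0.6345 - (0.1165)(0.1165)] / [1 - (0.1165)(0.1165)]
         = -0.64807225 / 0.98642775 = -0.657.
Therefore phi_{22} = -0.6570.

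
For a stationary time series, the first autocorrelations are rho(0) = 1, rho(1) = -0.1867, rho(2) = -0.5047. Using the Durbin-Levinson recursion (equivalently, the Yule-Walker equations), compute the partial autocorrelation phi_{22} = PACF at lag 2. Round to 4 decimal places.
\phi_{22} = -0.5590

The PACF at lag k is phi_{kk}, the last component of the solution
to the Yule-Walker system G_k phi = r_k where
  (G_k)_{ij} = rho(|i - j|), (r_k)_i = rho(i), i,j = 1..k.
Equivalently, Durbin-Levinson gives phi_{kk} iteratively:
  phi_{11} = rho(1)
  phi_{kk} = [rho(k) - sum_{j=1..k-1} phi_{k-1,j} rho(k-j)]
            / [1 - sum_{j=1..k-1} phi_{k-1,j} rho(j)],
  phi_{k,j} = phi_{k-1,j} - phi_{kk} phi_{k-1,k-j},  j = 1..k-1.
Step k = 1:
  phi_11 = rho(1) = -0.1867.
Step k = 2:
  phi_22 = [rho(2) - phi_11 rho(1)] / [1 - phi_11 rho(1)] = [-0.5047 - (-0.1867)(-0.1867)] / [1 - (-0.1867)(-0.1867)]
         = -0.53955689 / 0.96514311 = -0.559.
Therefore phi_{22} = -0.5590.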